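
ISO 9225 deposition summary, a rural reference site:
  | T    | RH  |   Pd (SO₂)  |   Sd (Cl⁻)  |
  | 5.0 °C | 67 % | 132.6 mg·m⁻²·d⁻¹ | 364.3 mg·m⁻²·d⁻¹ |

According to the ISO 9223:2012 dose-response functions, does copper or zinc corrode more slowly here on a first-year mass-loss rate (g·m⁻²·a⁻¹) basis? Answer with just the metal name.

copper

copper: temperature factor f = +0.126·(-5.0) = -0.6300
  Pd branch = 0.0053·Pd^0.26·e^(0.059·RH+f) = 0.524 μm/a
  Cl⁻ term: 0.01025·364.3^0.27·exp(0.036·67+0.049·5.0) = 0.7182
  r_corr = 0.524 + 0.7182 = 1.242 μm/a
  mass loss = 1.242 μm/a × 8.96 g/cm³ = 11.13 g·m⁻²·a⁻¹
zinc: T≤10 °C ⇒ hinge +0.038·(5.0−10) = -0.1900
  SO₂ term: 0.0129·132.6^0.44·exp(0.046·67-0.1900) = 1.998
  Sd branch = 0.0175·Sd^0.57·e^(0.008·RH+0.085·T) = 1.32 μm/a
  r_corr = 1.998 + 1.32 = 3.317 μm/a
  mass loss = 3.317 μm/a × 7.14 g/cm³ = 23.68 g·m⁻²·a⁻¹
Ordering by g·m⁻²·a⁻¹: zinc (23.7) > copper (11.1)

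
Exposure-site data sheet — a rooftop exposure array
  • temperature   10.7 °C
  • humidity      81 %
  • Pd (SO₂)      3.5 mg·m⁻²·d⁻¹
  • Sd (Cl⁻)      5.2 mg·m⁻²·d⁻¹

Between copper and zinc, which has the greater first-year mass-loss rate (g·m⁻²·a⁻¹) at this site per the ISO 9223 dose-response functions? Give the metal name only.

copper

copper: temperature factor f = -0.080·(0.7) = -0.0560
  Pd branch = 0.0053·Pd^0.26·e^(0.059·RH+f) = 0.8259 μm/a
  Cl⁻ term: 0.01025·5.2^0.27·exp(0.036·81+0.049·10.7) = 0.4991
  r_corr = 0.8259 + 0.4991 = 1.325 μm/a
  mass loss = 1.325 μm/a × 8.96 g/cm³ = 11.87 g·m⁻²·a⁻¹
zinc: temperature factor f = -0.071·(0.7) = -0.0497
  SO₂ term: 0.0129·3.5^0.44·exp(0.046·81-0.0497) = 0.8843
  Cl⁻ term: 0.0175·5.2^0.57·exp(0.008·81+0.085·10.7) = 0.2126
  sum: 0.8843 + 0.2126 → r_corr = 1.097 μm/a
  mass loss = 1.097 μm/a × 7.14 g/cm³ = 7.832 g·m⁻²·a⁻¹
Ordering by g·m⁻²·a⁻¹: copper (11.9) > zinc (7.83)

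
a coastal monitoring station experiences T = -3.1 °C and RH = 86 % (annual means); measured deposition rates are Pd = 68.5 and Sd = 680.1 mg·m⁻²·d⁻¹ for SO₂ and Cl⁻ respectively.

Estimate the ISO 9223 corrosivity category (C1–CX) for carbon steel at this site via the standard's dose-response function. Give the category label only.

C5

carbon steel: f(T) = +0.150·(T−10) [T≤10 °C] = -1.9650
  Pd branch = 1.77·Pd^0.52·e^(0.02·RH+f) = 12.48 μm/a
  Sd branch = 0.102·Sd^0.62·e^(0.033·RH+0.04·T) = 87.8 μm/a
  r_corr = 12.48 + 87.8 = 100.3 μm/a
100 μm/a falls in (80, 200] for carbon steel → category C5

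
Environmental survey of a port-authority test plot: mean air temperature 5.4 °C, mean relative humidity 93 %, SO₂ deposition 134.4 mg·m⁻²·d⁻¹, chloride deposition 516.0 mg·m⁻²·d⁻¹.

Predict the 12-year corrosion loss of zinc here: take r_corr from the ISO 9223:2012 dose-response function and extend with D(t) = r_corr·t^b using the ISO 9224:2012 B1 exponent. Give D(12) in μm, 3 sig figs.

zinc: f(T) = +0.038·(T−10) [T≤10 °C] = -0.1748
  sulphur-dioxide contribution → 6.747 μm/a
  chloride contribution → 2.05 μm/a
  ⇒ r_corr(zinc) = 8.796 μm/a
Power-law: D(12) = r_corr · 12^0.813
  D(12) = 8.796 × 12^0.813 = 8.796 × 7.54 = 66.32 μm

D(12) = 66.3 μm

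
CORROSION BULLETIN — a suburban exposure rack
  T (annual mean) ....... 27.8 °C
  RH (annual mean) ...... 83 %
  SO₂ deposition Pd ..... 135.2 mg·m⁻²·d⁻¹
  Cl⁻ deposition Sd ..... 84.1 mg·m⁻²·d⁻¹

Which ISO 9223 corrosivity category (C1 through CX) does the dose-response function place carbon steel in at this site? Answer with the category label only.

C5

carbon steel: temperature factor f = -0.054·(17.8) = -0.9612
  SO₂ term: 1.77·135.2^0.52·exp(0.02·83-0.9612) = 45.66
  Cl⁻ term: 0.102·84.1^0.62·exp(0.033·83+0.04·27.8) = 74.89
  r_corr = 45.66 + 74.89 = 120.6 μm/a
ISO 9223 Table 2 (carbon steel): 80 < 121 ≤ 200 μm/a ⇒ C5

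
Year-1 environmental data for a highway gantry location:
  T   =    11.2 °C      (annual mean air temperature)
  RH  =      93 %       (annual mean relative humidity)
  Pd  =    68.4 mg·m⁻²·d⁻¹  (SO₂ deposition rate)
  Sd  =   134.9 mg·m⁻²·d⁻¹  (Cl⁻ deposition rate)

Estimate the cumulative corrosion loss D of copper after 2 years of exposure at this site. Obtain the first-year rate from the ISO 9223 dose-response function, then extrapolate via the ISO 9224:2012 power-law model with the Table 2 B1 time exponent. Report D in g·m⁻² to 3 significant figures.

copper: T>10 °C ⇒ hinge -0.080·(11.2−10) = -0.0960
  SO₂ term: 0.0053·68.4^0.26·exp(0.059·93-0.0960) = 3.489
  Cl⁻ term: 0.01025·134.9^0.27·exp(0.036·93+0.049·11.2) = 1.898
  sum: 3.489 + 1.898 → r_corr = 5.386 μm/a
Long-term exponent b (ISO 9224 Table 2, B1) = 0.667
  D(2) = 5.386 × 2^0.667 = 5.386 × 1.588 = 8.552 μm
  Mass loss = 8.552 μm × 8.96 g/cm³ = 76.63 g·m⁻²

D(2) = 76.6 g·m⁻²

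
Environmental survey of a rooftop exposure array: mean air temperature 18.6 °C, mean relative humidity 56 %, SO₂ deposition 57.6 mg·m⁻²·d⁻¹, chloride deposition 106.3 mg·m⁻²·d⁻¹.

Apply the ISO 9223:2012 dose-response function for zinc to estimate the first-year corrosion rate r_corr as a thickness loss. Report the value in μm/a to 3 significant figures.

r_corr = 2.45 μm/a

zinc: f(T) = -0.071·(T−10) [T>10 °C] = -0.6106
  sulphur-dioxide contribution → 0.5479 μm/a
  chloride contribution → 1.903 μm/a
  ⇒ r_corr(zinc) = 2.451 μm/a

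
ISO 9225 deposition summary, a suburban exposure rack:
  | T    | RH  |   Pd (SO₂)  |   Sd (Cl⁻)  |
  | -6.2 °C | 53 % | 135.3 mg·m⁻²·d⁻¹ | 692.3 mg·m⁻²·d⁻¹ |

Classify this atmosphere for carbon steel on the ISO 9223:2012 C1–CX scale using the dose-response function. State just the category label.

C3

carbon steel: f(T) = +0.150·(T−10) [T≤10 °C] = -2.4300
  sulphur-dioxide contribution → 5.771 μm/a
  chloride contribution → 26.39 μm/a
  total first-year rate 32.16 μm/a
Category bounds: 25…50 μm/a bracket r_corr ⇒ C3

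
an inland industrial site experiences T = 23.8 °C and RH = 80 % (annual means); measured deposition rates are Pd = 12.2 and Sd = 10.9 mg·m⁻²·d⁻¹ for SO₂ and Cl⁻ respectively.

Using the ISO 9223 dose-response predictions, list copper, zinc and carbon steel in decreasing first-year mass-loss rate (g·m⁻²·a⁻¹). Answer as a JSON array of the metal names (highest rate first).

copper: f(T) = -0.080·(T−10) [T>10 °C] = -1.1040
  sulphur-dioxide contribution → 0.3777 μm/a
  chloride contribution → 1.117 μm/a
  ⇒ r_corr(copper) = 1.495 μm/a
  mass loss = 1.495 μm/a × 8.96 g/cm³ = 13.39 g·m⁻²·a⁻¹
zinc: f(T) = -0.071·(T−10) [T>10 °C] = -0.9798
  sulphur-dioxide contribution → 0.5771 μm/a
  chloride contribution → 0.9793 μm/a
  total first-year rate 1.556 μm/a
  mass loss = 1.556 μm/a × 7.14 g/cm³ = 11.11 g·m⁻²·a⁻¹
carbon steel: T>10 °C ⇒ hinge -0.054·(23.8−10) = -0.7452
  sulphur-dioxide contribution → 15.28 μm/a
  chloride contribution → 16.29 μm/a
  total first-year rate 31.56 μm/a
  mass loss = 31.56 μm/a × 7.85 g/cm³ = 247.8 g·m⁻²·a⁻¹
Ordering by g·m⁻²·a⁻¹: carbon steel (248) > copper (13.4) > zinc (11.1)

["carbon steel", "copper", "zinc"]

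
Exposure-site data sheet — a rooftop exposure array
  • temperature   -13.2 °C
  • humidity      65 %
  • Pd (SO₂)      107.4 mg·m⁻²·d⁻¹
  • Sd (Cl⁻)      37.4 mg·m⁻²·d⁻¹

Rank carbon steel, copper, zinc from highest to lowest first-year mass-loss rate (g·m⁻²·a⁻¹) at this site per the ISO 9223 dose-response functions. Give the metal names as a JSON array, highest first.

["carbon steel", "zinc", "copper"]

carbon steel: f(T) = +0.150·(T−10) [T≤10 °C] = -3.4800
  sulphur-dioxide contribution → 2.277 μm/a
  chloride contribution → 4.853 μm/a
  total first-year rate 7.13 μm/a
  mass loss = 7.13 μm/a × 7.85 g/cm³ = 55.97 g·m⁻²·a⁻¹
copper: T≤10 °C ⇒ hinge +0.126·(-13.2−10) = -2.9232
  sulphur-dioxide contribution → 0.0445 μm/a
  chloride contribution → 0.1482 μm/a
  ⇒ r_corr(copper) = 0.1927 μm/a
  mass loss = 0.1927 μm/a × 8.96 g/cm³ = 1.726 g·m⁻²·a⁻¹
zinc: f(T) = +0.038·(T−10) [T≤10 °C] = -0.8816
  sulphur-dioxide contribution → 0.8316 μm/a
  chloride contribution → 0.07553 μm/a
  total first-year rate 0.9071 μm/a
  mass loss = 0.9071 μm/a × 7.14 g/cm³ = 6.477 g·m⁻²·a⁻¹
Ordering by g·m⁻²·a⁻¹: carbon steel (56) > zinc (6.48) > copper (1.73)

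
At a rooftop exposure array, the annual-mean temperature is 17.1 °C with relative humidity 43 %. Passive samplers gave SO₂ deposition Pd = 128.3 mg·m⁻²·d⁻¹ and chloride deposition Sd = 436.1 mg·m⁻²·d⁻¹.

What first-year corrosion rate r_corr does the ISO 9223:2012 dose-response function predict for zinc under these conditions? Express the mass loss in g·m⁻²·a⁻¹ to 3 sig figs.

r_corr = 27.5 g·m⁻²·a⁻¹

zinc: f(T) = -0.071·(T−10) [T>10 °C] = -0.5041
  sulphur-dioxide contribution → 0.4768 μm/a
  chloride contribution → 3.375 μm/a
  total first-year rate 3.852 μm/a
Convert to mass loss: 3.852 μm/a × 7.14 g/cm³ = 27.5 g·m⁻²·a⁻¹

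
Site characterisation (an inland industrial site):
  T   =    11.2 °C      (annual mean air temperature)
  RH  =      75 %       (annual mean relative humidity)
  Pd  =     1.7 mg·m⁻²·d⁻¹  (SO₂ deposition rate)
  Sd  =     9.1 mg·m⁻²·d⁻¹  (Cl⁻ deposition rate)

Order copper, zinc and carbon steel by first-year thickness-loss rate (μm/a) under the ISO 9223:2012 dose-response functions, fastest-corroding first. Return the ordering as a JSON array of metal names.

["carbon steel", "copper", "zinc"]

copper: temperature factor f = -0.080·(1.2) = -0.0960
  SO₂ term: 0.0053·1.7^0.26·exp(0.059·75-0.0960) = 0.4616
  Sd branch = 0.01025·Sd^0.27·e^(0.036·RH+0.049·T) = 0.4793 μm/a
  r_corr = 0.4616 + 0.4793 = 0.9409 μm/a
zinc: T>10 °C ⇒ hinge -0.071·(11.2−10) = -0.0852
  Pd branch = 0.0129·Pd^0.44·e^(0.046·RH+f) = 0.4713 μm/a
  Sd branch = 0.0175·Sd^0.57·e^(0.008·RH+0.085·T) = 0.2909 μm/a
  r_corr = 0.4713 + 0.2909 = 0.7622 μm/a
carbon steel: f(T) = -0.054·(T−10) [T>10 °C] = -0.0648
  SO₂ term: 1.77·1.7^0.52·exp(0.02·75-0.0648) = 9.797
  Sd branch = 0.102·Sd^0.62·e^(0.033·RH+0.04·T) = 7.458 μm/a
  sum: 9.797 + 7.458 → r_corr = 17.26 μm/a
Ordering by μm/a: carbon steel (17.3) > copper (0.941) > zinc (0.762)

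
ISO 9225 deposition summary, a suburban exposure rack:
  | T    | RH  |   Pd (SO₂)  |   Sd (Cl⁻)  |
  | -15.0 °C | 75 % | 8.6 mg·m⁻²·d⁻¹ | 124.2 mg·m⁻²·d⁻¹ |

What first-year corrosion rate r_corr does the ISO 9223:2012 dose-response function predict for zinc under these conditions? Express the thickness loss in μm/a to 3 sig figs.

zinc: f(T) = +0.038·(T−10) [T≤10 °C] = -0.9500
  Pd branch = 0.0129·Pd^0.44·e^(0.046·RH+f) = 0.405 μm/a
  Sd branch = 0.0175·Sd^0.57·e^(0.008·RH+0.085·T) = 0.1392 μm/a
  r_corr = 0.405 + 0.1392 = 0.5442 μm/a

r_corr = 0.544 μm/a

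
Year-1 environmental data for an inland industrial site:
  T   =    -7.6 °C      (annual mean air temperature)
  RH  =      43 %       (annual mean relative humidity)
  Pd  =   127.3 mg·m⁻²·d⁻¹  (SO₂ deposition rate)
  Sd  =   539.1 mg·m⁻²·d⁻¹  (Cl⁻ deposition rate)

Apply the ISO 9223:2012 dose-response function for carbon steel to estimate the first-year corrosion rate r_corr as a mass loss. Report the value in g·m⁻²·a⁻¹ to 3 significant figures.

r_corr = 150 g·m⁻²·a⁻¹

carbon steel: f(T) = +0.150·(T−10) [T≤10 °C] = -2.6400
  sulphur-dioxide contribution → 3.711 μm/a
  chloride contribution → 15.36 μm/a
  total first-year rate 19.07 μm/a
Convert to mass loss: 19.07 μm/a × 7.85 g/cm³ = 149.7 g·m⁻²·a⁻¹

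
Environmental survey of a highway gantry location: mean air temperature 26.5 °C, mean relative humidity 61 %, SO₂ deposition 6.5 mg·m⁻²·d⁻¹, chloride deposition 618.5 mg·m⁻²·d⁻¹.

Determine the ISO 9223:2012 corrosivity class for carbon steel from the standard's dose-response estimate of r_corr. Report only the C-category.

C5

carbon steel: temperature factor f = -0.054·(16.5) = -0.8910
  sulphur-dioxide contribution → 6.51 μm/a
  chloride contribution → 118.5 μm/a
  ⇒ r_corr(carbon steel) = 125 μm/a
ISO 9223 Table 2 (carbon steel): 80 < 125 ≤ 200 μm/a ⇒ C5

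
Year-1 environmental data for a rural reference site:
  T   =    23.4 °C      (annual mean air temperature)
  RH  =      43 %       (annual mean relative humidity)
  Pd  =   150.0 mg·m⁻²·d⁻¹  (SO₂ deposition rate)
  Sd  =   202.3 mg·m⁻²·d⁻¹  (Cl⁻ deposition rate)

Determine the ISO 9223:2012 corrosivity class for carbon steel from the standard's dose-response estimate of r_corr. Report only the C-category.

carbon steel: f(T) = -0.054·(T−10) [T>10 °C] = -0.7236
  SO₂ term: 1.77·150.0^0.52·exp(0.02·43-0.7236) = 27.46
  Sd branch = 0.102·Sd^0.62·e^(0.033·RH+0.04·T) = 28.91 μm/a
  r_corr = 27.46 + 28.91 = 56.38 μm/a
56.4 μm/a falls in (50, 80] for carbon steel → category C4

C4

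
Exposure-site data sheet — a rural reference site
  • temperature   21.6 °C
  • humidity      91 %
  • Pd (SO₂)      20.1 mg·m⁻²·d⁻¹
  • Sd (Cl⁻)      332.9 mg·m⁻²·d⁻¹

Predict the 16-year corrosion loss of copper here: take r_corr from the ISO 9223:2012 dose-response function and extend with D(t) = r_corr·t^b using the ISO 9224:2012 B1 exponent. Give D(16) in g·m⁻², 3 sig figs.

copper: T>10 °C ⇒ hinge -0.080·(21.6−10) = -0.9280
  sulphur-dioxide contribution → 0.9813 μm/a
  chloride contribution → 3.751 μm/a
  ⇒ r_corr(copper) = 4.732 μm/a
Power-law: D(16) = r_corr · 16^0.667
  D(16) = 4.732 × 16^0.667 = 4.732 × 6.355 = 30.08 μm
  Mass loss = 30.08 μm × 8.96 g/cm³ = 269.5 g·m⁻²

D(16) = 269 g·m⁻²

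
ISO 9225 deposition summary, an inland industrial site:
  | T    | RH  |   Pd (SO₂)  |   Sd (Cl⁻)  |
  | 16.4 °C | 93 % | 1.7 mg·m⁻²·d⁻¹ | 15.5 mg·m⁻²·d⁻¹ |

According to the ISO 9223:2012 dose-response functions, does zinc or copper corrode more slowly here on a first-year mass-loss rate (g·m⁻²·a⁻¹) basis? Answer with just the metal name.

zinc: T>10 °C ⇒ hinge -0.071·(16.4−10) = -0.4544
  SO₂ term: 0.0129·1.7^0.44·exp(0.046·93-0.4544) = 0.7457
  Cl⁻ term: 0.0175·15.5^0.57·exp(0.008·93+0.085·16.4) = 0.708
  sum: 0.7457 + 0.708 → r_corr = 1.454 μm/a
  mass loss = 1.454 μm/a × 7.14 g/cm³ = 10.38 g·m⁻²·a⁻¹
copper: T>10 °C ⇒ hinge -0.080·(16.4−10) = -0.5120
  SO₂ term: 0.0053·1.7^0.26·exp(0.059·93-0.5120) = 0.8807
  Cl⁻ term: 0.01025·15.5^0.27·exp(0.036·93+0.049·16.4) = 1.365
  r_corr = 0.8807 + 1.365 = 2.246 μm/a
  mass loss = 2.246 μm/a × 8.96 g/cm³ = 20.12 g·m⁻²·a⁻¹
Ordering by g·m⁻²·a⁻¹: copper (20.1) > zinc (10.4)

zinc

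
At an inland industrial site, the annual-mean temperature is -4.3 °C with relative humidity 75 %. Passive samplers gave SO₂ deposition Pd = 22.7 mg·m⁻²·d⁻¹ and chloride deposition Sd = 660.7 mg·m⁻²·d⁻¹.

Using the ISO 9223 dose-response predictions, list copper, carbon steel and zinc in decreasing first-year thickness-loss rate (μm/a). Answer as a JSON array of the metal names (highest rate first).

copper: T≤10 °C ⇒ hinge +0.126·(-4.3−10) = -1.8018
  Pd branch = 0.0053·Pd^0.26·e^(0.059·RH+f) = 0.1645 μm/a
  Cl⁻ term: 0.01025·660.7^0.27·exp(0.036·75+0.049·-4.3) = 0.7132
  r_corr = 0.1645 + 0.7132 = 0.8777 μm/a
carbon steel: f(T) = +0.150·(T−10) [T≤10 °C] = -2.1450
  SO₂ term: 1.77·22.7^0.52·exp(0.02·75-2.1450) = 4.71
  Sd branch = 0.102·Sd^0.62·e^(0.033·RH+0.04·T) = 57.17 μm/a
  r_corr = 4.71 + 57.17 = 61.88 μm/a
zinc: T≤10 °C ⇒ hinge +0.038·(-4.3−10) = -0.5434
  SO₂ term: 0.0129·22.7^0.44·exp(0.046·75-0.5434) = 0.9323
  Cl⁻ term: 0.0175·660.7^0.57·exp(0.008·75+0.085·-4.3) = 0.8959
  sum: 0.9323 + 0.8959 → r_corr = 1.828 μm/a
Ordering by μm/a: carbon steel (61.9) > zinc (1.83) > copper (0.878)

["carbon steel", "zinc", "copper"]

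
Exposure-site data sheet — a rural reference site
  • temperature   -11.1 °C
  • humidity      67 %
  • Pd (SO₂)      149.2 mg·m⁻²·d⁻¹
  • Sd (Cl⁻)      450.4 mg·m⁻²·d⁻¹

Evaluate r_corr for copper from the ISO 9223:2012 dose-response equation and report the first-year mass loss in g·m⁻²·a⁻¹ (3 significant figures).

copper: temperature factor f = +0.126·(-21.1) = -2.6586
  Pd branch = 0.0053·Pd^0.26·e^(0.059·RH+f) = 0.07106 μm/a
  Sd branch = 0.01025·Sd^0.27·e^(0.036·RH+0.049·T) = 0.3455 μm/a
  sum: 0.07106 + 0.3455 → r_corr = 0.4166 μm/a
Convert to mass loss: 0.4166 μm/a × 8.96 g/cm³ = 3.733 g·m⁻²·a⁻¹

r_corr = 3.73 g·m⁻²·a⁻¹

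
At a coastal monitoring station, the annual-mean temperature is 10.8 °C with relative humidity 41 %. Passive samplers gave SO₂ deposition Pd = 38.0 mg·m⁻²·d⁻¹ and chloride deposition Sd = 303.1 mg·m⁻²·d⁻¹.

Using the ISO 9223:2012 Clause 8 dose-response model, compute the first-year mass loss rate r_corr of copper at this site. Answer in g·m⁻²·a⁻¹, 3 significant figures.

copper: T>10 °C ⇒ hinge -0.080·(10.8−10) = -0.0640
  SO₂ term: 0.0053·38.0^0.26·exp(0.059·41-0.0640) = 0.1438
  Sd branch = 0.01025·Sd^0.27·e^(0.036·RH+0.049·T) = 0.3561 μm/a
  sum: 0.1438 + 0.3561 → r_corr = 0.4999 μm/a
Convert to mass loss: 0.4999 μm/a × 8.96 g/cm³ = 4.479 g·m⁻²·a⁻¹

r_corr = 4.48 g·m⁻²·a⁻¹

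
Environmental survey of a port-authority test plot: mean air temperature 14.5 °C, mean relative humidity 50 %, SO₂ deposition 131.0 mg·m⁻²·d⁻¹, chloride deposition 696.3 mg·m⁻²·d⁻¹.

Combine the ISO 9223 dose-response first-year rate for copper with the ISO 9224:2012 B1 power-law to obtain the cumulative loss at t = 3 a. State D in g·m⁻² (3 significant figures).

D(3) = 18.5 g·m⁻²

copper: temperature factor f = -0.080·(4.5) = -0.3600
  SO₂ term: 0.0053·131.0^0.26·exp(0.059·50-0.3600) = 0.251
  Sd branch = 0.01025·Sd^0.27·e^(0.036·RH+0.049·T) = 0.7389 μm/a
  sum: 0.251 + 0.7389 → r_corr = 0.9898 μm/a
ISO 9224: D(t) = r_corr · t^b with b = 0.667 (copper, B1)
  D(3) = 0.9898 × 3^0.667 = 0.9898 × 2.081 = 2.06 μm
  Mass loss = 2.06 μm × 8.96 g/cm³ = 18.45 g·m⁻²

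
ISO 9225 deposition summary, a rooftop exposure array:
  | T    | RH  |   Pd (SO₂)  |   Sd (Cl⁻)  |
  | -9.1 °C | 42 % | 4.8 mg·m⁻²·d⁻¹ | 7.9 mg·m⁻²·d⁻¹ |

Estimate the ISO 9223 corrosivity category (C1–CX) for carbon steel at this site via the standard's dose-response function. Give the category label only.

C2

carbon steel: temperature factor f = +0.150·(-19.1) = -2.8650
  SO₂ term: 1.77·4.8^0.52·exp(0.02·42-2.8650) = 0.5282
  Sd branch = 0.102·Sd^0.62·e^(0.033·RH+0.04·T) = 1.021 μm/a
  sum: 0.5282 + 1.021 → r_corr = 1.549 μm/a
1.55 μm/a falls in (1.3, 25] for carbon steel → category C2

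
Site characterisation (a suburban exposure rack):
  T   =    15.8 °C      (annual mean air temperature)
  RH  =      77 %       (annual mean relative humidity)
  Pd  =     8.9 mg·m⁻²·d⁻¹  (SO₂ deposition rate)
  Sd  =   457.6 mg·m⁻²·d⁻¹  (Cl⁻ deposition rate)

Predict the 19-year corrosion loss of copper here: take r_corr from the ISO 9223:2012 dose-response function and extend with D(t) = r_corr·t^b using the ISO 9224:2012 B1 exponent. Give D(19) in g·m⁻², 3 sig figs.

copper: f(T) = -0.080·(T−10) [T>10 °C] = -0.4640
  SO₂ term: 0.0053·8.9^0.26·exp(0.059·77-0.4640) = 0.5528
  Cl⁻ term: 0.01025·457.6^0.27·exp(0.036·77+0.049·15.8) = 1.858
  sum: 0.5528 + 1.858 → r_corr = 2.411 μm/a
ISO 9224: D(t) = r_corr · t^b with b = 0.667 (copper, B1)
  D(19) = 2.411 × 19^0.667 = 2.411 × 7.127 = 17.19 μm
  Mass loss = 17.19 μm × 8.96 g/cm³ = 154 g·m⁻²

D(19) = 154 g·m⁻²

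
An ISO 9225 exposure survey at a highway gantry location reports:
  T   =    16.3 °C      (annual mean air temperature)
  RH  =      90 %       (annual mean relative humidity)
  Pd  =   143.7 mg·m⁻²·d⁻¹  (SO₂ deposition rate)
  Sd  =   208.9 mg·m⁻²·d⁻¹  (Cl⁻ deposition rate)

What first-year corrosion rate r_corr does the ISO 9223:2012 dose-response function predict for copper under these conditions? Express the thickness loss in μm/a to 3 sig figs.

copper: temperature factor f = -0.080·(6.3) = -0.5040
  sulphur-dioxide contribution → 2.357 μm/a
  chloride contribution → 2.461 μm/a
  total first-year rate 4.818 μm/a

r_corr = 4.82 μm/a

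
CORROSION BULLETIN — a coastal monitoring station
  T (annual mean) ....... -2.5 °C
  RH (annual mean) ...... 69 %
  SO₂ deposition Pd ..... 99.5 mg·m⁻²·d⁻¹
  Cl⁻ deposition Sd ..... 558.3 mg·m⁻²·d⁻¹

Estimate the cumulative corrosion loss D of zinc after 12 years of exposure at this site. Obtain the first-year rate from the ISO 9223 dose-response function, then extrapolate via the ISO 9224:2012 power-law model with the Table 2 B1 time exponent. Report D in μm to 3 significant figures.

zinc: temperature factor f = +0.038·(-12.5) = -0.4750
  sulphur-dioxide contribution → 1.451 μm/a
  chloride contribution → 0.9041 μm/a
  total first-year rate 2.355 μm/a
Long-term exponent b (ISO 9224 Table 2, B1) = 0.813
  D(12) = 2.355 × 12^0.813 = 2.355 × 7.54 = 17.76 μm

D(12) = 17.8 μm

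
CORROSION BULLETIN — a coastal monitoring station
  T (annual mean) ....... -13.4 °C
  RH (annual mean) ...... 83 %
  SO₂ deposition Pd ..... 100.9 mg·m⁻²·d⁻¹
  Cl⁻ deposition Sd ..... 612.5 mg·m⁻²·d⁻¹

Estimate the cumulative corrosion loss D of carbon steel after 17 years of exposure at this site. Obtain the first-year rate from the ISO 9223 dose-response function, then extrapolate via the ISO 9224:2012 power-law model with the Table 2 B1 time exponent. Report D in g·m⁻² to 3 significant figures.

carbon steel: f(T) = +0.150·(T−10) [T≤10 °C] = -3.5100
  sulphur-dioxide contribution → 3.066 μm/a
  chloride contribution → 49.36 μm/a
  total first-year rate 52.42 μm/a
Long-term exponent b (ISO 9224 Table 2, B1) = 0.523
  D(17) = 52.42 × 17^0.523 = 52.42 × 4.401 = 230.7 μm
  Mass loss = 230.7 μm × 7.85 g/cm³ = 1811 g·m⁻²

D(17) = 1.81e+03 g·m⁻²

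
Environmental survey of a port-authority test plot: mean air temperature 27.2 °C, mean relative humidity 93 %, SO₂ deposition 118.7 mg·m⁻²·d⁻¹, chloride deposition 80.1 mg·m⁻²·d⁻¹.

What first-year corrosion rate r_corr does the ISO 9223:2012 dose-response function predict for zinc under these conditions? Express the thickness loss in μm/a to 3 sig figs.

zinc: f(T) = -0.071·(T−10) [T>10 °C] = -1.2212
  SO₂ term: 0.0129·118.7^0.44·exp(0.046·93-1.2212) = 2.243
  Cl⁻ term: 0.0175·80.1^0.57·exp(0.008·93+0.085·27.2) = 4.522
  sum: 2.243 + 4.522 → r_corr = 6.765 μm/a

r_corr = 6.77 μm/a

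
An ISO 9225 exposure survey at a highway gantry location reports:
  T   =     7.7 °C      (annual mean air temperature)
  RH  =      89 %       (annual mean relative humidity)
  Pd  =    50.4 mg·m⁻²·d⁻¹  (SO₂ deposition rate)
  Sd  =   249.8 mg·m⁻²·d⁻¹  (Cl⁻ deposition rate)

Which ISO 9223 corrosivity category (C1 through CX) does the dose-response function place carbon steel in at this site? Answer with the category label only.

carbon steel: temperature factor f = +0.150·(-2.3) = -0.3450
  sulphur-dioxide contribution → 57.08 μm/a
  chloride contribution → 80.24 μm/a
  total first-year rate 137.3 μm/a
137 μm/a falls in (80, 200] for carbon steel → category C5

C5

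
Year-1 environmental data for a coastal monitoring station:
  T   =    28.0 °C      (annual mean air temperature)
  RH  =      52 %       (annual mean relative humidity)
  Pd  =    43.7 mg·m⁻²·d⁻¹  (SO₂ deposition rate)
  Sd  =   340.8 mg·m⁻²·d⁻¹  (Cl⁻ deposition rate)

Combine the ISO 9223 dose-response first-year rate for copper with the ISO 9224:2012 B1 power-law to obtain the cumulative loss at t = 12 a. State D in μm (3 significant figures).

D(12) = 7.03 μm

copper: T>10 °C ⇒ hinge -0.080·(28.0−10) = -1.4400
  Pd branch = 0.0053·Pd^0.26·e^(0.059·RH+f) = 0.07208 μm/a
  Sd branch = 0.01025·Sd^0.27·e^(0.036·RH+0.049·T) = 1.269 μm/a
  r_corr = 0.07208 + 1.269 = 1.341 μm/a
Long-term exponent b (ISO 9224 Table 2, B1) = 0.667
  D(12) = 1.341 × 12^0.667 = 1.341 × 5.246 = 7.033 μm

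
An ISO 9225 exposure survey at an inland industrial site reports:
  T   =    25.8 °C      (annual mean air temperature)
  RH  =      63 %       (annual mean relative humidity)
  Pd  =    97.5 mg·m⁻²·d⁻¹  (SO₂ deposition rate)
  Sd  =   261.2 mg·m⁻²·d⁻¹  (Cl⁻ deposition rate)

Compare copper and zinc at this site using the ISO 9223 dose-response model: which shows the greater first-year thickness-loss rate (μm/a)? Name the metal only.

copper: f(T) = -0.080·(T−10) [T>10 °C] = -1.2640
  sulphur-dioxide contribution → 0.2026 μm/a
  chloride contribution → 1.575 μm/a
  ⇒ r_corr(copper) = 1.778 μm/a
zinc: f(T) = -0.071·(T−10) [T>10 °C] = -1.1218
  sulphur-dioxide contribution → 0.5717 μm/a
  chloride contribution → 6.194 μm/a
  ⇒ r_corr(zinc) = 6.766 μm/a
Ordering by μm/a: zinc (6.77) > copper (1.78)

zinc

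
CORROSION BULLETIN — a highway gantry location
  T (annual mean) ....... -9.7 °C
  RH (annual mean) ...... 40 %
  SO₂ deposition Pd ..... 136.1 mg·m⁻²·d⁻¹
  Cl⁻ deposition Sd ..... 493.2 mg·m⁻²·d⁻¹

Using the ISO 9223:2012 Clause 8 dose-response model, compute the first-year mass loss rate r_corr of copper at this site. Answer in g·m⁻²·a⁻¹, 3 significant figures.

r_corr = 1.44 g·m⁻²·a⁻¹

copper: f(T) = +0.126·(T−10) [T≤10 °C] = -2.4822
  Pd branch = 0.0053·Pd^0.26·e^(0.059·RH+f) = 0.01683 μm/a
  Sd branch = 0.01025·Sd^0.27·e^(0.036·RH+0.049·T) = 0.1435 μm/a
  sum: 0.01683 + 0.1435 → r_corr = 0.1603 μm/a
Convert to mass loss: 0.1603 μm/a × 8.96 g/cm³ = 1.436 g·m⁻²·a⁻¹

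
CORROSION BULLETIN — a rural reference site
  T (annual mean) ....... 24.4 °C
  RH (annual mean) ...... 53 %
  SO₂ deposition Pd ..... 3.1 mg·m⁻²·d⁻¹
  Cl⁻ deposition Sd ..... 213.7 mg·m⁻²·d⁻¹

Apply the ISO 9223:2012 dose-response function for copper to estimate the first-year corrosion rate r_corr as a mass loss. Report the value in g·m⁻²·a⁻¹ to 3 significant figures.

r_corr = 9.17 g·m⁻²·a⁻¹

copper: f(T) = -0.080·(T−10) [T>10 °C] = -1.1520
  sulphur-dioxide contribution → 0.05126 μm/a
  chloride contribution → 0.972 μm/a
  total first-year rate 1.023 μm/a
Convert to mass loss: 1.023 μm/a × 8.96 g/cm³ = 9.168 g·m⁻²·a⁻¹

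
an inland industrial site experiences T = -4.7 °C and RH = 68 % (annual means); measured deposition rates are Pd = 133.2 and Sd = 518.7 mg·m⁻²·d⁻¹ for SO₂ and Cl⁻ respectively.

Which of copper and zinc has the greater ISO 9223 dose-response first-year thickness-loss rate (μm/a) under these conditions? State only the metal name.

zinc

copper: T≤10 °C ⇒ hinge +0.126·(-4.7−10) = -1.8522
  SO₂ term: 0.0053·133.2^0.26·exp(0.059·68-1.8522) = 0.1639
  Sd branch = 0.01025·Sd^0.27·e^(0.036·RH+0.049·T) = 0.5092 μm/a
  r_corr = 0.1639 + 0.5092 = 0.6731 μm/a
zinc: temperature factor f = +0.038·(-14.7) = -0.5586
  Pd branch = 0.0129·Pd^0.44·e^(0.046·RH+f) = 1.45 μm/a
  Cl⁻ term: 0.0175·518.7^0.57·exp(0.008·68+0.085·-4.7) = 0.7133
  r_corr = 1.45 + 0.7133 = 2.163 μm/a
Ordering by μm/a: zinc (2.16) > copper (0.673)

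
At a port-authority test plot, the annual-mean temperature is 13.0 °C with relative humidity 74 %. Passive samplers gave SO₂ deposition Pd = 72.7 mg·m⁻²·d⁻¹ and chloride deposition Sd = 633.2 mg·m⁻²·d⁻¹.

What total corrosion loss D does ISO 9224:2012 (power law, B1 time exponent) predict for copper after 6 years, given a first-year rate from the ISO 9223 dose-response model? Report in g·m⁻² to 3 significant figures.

D(6) = 76.6 g·m⁻²

copper: T>10 °C ⇒ hinge -0.080·(13.0−10) = -0.2400
  Pd branch = 0.0053·Pd^0.26·e^(0.059·RH+f) = 1 μm/a
  Cl⁻ term: 0.01025·633.2^0.27·exp(0.036·74+0.049·13.0) = 1.588
  r_corr = 1 + 1.588 = 2.588 μm/a
ISO 9224: D(t) = r_corr · t^b with b = 0.667 (copper, B1)
  D(6) = 2.588 × 6^0.667 = 2.588 × 3.304 = 8.551 μm
  Mass loss = 8.551 μm × 8.96 g/cm³ = 76.61 g·m⁻²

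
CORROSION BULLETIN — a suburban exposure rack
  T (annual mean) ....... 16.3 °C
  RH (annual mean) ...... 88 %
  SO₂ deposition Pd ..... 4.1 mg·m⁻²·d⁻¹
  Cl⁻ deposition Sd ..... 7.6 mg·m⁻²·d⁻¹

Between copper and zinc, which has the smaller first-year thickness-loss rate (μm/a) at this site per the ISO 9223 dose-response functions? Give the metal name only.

zinc

copper: temperature factor f = -0.080·(6.3) = -0.5040
  SO₂ term: 0.0053·4.1^0.26·exp(0.059·88-0.5040) = 0.8309
  Sd branch = 0.01025·Sd^0.27·e^(0.036·RH+0.049·T) = 0.936 μm/a
  sum: 0.8309 + 0.936 → r_corr = 1.767 μm/a
zinc: T>10 °C ⇒ hinge -0.071·(16.3−10) = -0.4473
  Pd branch = 0.0129·Pd^0.44·e^(0.046·RH+f) = 0.879 μm/a
  Sd branch = 0.0175·Sd^0.57·e^(0.008·RH+0.085·T) = 0.4493 μm/a
  sum: 0.879 + 0.4493 → r_corr = 1.328 μm/a
Ordering by μm/a: copper (1.77) > zinc (1.33)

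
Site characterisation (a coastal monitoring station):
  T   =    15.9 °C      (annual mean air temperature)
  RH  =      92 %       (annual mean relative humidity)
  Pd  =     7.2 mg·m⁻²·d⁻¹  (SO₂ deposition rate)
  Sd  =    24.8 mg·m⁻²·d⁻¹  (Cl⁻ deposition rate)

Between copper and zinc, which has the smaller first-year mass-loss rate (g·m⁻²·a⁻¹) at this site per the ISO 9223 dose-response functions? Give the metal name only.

zinc

copper: f(T) = -0.080·(T−10) [T>10 °C] = -0.4720
  sulphur-dioxide contribution → 1.258 μm/a
  chloride contribution → 1.459 μm/a
  total first-year rate 2.716 μm/a
  mass loss = 2.716 μm/a × 8.96 g/cm³ = 24.34 g·m⁻²·a⁻¹
zinc: f(T) = -0.071·(T−10) [T>10 °C] = -0.4189
  sulphur-dioxide contribution → 1.393 μm/a
  chloride contribution → 0.88 μm/a
  ⇒ r_corr(zinc) = 2.273 μm/a
  mass loss = 2.273 μm/a × 7.14 g/cm³ = 16.23 g·m⁻²·a⁻¹
Ordering by g·m⁻²·a⁻¹: copper (24.3) > zinc (16.2)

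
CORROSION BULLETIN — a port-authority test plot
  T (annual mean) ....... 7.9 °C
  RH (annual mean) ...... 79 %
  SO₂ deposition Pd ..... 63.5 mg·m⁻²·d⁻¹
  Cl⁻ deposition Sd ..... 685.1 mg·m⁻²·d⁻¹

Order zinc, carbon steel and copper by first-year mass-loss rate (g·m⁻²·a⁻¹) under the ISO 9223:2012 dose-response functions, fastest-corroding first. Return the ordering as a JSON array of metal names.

["carbon steel", "zinc", "copper"]

zinc: T≤10 °C ⇒ hinge +0.038·(7.9−10) = -0.0798
  SO₂ term: 0.0129·63.5^0.44·exp(0.046·79-0.0798) = 2.801
  Cl⁻ term: 0.0175·685.1^0.57·exp(0.008·79+0.085·7.9) = 2.664
  r_corr = 2.801 + 2.664 = 5.465 μm/a
  mass loss = 5.465 μm/a × 7.14 g/cm³ = 39.02 g·m⁻²·a⁻¹
carbon steel: f(T) = +0.150·(T−10) [T≤10 °C] = -0.3150
  SO₂ term: 1.77·63.5^0.52·exp(0.02·79-0.3150) = 54.3
  Cl⁻ term: 0.102·685.1^0.62·exp(0.033·79+0.04·7.9) = 108.7
  r_corr = 54.3 + 108.7 = 163 μm/a
  mass loss = 163 μm/a × 7.85 g/cm³ = 1280 g·m⁻²·a⁻¹
copper: f(T) = +0.126·(T−10) [T≤10 °C] = -0.2646
  SO₂ term: 0.0053·63.5^0.26·exp(0.059·79-0.2646) = 1.266
  Cl⁻ term: 0.01025·685.1^0.27·exp(0.036·79+0.049·7.9) = 1.512
  r_corr = 1.266 + 1.512 = 2.778 μm/a
  mass loss = 2.778 μm/a × 8.96 g/cm³ = 24.89 g·m⁻²·a⁻¹
Ordering by g·m⁻²·a⁻¹: carbon steel (1280) > zinc (39) > copper (24.9)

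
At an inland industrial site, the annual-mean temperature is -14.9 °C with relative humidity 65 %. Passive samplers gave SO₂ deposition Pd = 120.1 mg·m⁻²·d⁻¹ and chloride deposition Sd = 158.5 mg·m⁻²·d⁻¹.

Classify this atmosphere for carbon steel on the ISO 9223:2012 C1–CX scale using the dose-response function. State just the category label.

C2

carbon steel: T≤10 °C ⇒ hinge +0.150·(-14.9−10) = -3.7350
  SO₂ term: 1.77·120.1^0.52·exp(0.02·65-3.7350) = 1.87
  Cl⁻ term: 0.102·158.5^0.62·exp(0.033·65+0.04·-14.9) = 11.1
  sum: 1.87 + 11.1 → r_corr = 12.97 μm/a
Category bounds: 1.3…25 μm/a bracket r_corr ⇒ C2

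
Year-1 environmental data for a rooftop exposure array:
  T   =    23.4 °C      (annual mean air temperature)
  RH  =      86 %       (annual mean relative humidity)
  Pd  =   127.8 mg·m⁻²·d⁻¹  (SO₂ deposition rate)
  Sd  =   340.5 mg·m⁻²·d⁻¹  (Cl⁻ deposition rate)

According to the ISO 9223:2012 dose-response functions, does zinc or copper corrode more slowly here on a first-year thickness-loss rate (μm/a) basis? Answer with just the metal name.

zinc: temperature factor f = -0.071·(13.4) = -0.9514
  sulphur-dioxide contribution → 2.2 μm/a
  chloride contribution → 7.062 μm/a
  ⇒ r_corr(zinc) = 9.262 μm/a
copper: f(T) = -0.080·(T−10) [T>10 °C] = -1.0720
  sulphur-dioxide contribution → 1.023 μm/a
  chloride contribution → 3.443 μm/a
  ⇒ r_corr(copper) = 4.466 μm/a
Ordering by μm/a: zinc (9.26) > copper (4.47)

copper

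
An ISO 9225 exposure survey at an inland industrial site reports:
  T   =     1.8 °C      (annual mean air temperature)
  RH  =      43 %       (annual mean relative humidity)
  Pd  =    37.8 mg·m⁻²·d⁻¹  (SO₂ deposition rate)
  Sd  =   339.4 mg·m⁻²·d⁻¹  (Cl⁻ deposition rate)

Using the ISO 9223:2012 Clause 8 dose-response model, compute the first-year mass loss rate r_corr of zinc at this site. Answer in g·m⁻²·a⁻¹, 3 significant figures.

r_corr = 8.10 g·m⁻²·a⁻¹

zinc: f(T) = +0.038·(T−10) [T≤10 °C] = -0.3116
  sulphur-dioxide contribution → 0.3376 μm/a
  chloride contribution → 0.7969 μm/a
  ⇒ r_corr(zinc) = 1.134 μm/a
Convert to mass loss: 1.134 μm/a × 7.14 g/cm³ = 8.1 g·m⁻²·a⁻¹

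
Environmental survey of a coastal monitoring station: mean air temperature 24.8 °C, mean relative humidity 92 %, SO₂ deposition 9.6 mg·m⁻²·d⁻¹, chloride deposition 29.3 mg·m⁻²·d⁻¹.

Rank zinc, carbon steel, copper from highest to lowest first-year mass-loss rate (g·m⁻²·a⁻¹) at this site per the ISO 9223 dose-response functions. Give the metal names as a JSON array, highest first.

["carbon steel", "copper", "zinc"]

zinc: T>10 °C ⇒ hinge -0.071·(24.8−10) = -1.0508
  SO₂ term: 0.0129·9.6^0.44·exp(0.046·92-1.0508) = 0.8402
  Sd branch = 0.0175·Sd^0.57·e^(0.008·RH+0.085·T) = 2.062 μm/a
  sum: 0.8402 + 2.062 → r_corr = 2.902 μm/a
  mass loss = 2.902 μm/a × 7.14 g/cm³ = 20.72 g·m⁻²·a⁻¹
carbon steel: T>10 °C ⇒ hinge -0.054·(24.8−10) = -0.7992
  SO₂ term: 1.77·9.6^0.52·exp(0.02·92-0.7992) = 16.25
  Cl⁻ term: 0.102·29.3^0.62·exp(0.033·92+0.04·24.8) = 46.49
  r_corr = 16.25 + 46.49 = 62.74 μm/a
  mass loss = 62.74 μm/a × 7.85 g/cm³ = 492.5 g·m⁻²·a⁻¹
copper: T>10 °C ⇒ hinge -0.080·(24.8−10) = -1.1840
  SO₂ term: 0.0053·9.6^0.26·exp(0.059·92-1.1840) = 0.665
  Sd branch = 0.01025·Sd^0.27·e^(0.036·RH+0.049·T) = 2.36 μm/a
  r_corr = 0.665 + 2.36 = 3.025 μm/a
  mass loss = 3.025 μm/a × 8.96 g/cm³ = 27.1 g·m⁻²·a⁻¹
Ordering by g·m⁻²·a⁻¹: carbon steel (493) > copper (27.1) > zinc (20.7)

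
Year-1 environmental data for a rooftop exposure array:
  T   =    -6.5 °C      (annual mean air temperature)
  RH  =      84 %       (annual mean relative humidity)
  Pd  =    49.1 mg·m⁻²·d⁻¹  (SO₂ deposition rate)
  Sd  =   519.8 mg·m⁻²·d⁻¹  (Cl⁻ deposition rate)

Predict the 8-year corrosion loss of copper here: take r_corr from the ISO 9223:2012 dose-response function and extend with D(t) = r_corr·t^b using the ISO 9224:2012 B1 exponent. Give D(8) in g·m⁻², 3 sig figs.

copper: temperature factor f = +0.126·(-16.5) = -2.0790
  SO₂ term: 0.0053·49.1^0.26·exp(0.059·84-2.0790) = 0.2591
  Cl⁻ term: 0.01025·519.8^0.27·exp(0.036·84+0.049·-6.5) = 0.8298
  r_corr = 0.2591 + 0.8298 = 1.089 μm/a
Power-law: D(8) = r_corr · 8^0.667
  D(8) = 1.089 × 8^0.667 = 1.089 × 4.003 = 4.359 μm
  Mass loss = 4.359 μm × 8.96 g/cm³ = 39.05 g·m⁻²

D(8) = 39.1 g·m⁻²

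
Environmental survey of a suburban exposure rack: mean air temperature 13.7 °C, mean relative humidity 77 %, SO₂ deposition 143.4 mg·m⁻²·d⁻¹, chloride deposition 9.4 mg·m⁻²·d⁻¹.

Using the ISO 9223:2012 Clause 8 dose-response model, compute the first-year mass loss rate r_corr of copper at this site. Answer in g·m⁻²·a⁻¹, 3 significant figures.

copper: T>10 °C ⇒ hinge -0.080·(13.7−10) = -0.2960
  sulphur-dioxide contribution → 1.347 μm/a
  chloride contribution → 0.5873 μm/a
  total first-year rate 1.935 μm/a
Convert to mass loss: 1.935 μm/a × 8.96 g/cm³ = 17.33 g·m⁻²·a⁻¹

r_corr = 17.3 g·m⁻²·a⁻¹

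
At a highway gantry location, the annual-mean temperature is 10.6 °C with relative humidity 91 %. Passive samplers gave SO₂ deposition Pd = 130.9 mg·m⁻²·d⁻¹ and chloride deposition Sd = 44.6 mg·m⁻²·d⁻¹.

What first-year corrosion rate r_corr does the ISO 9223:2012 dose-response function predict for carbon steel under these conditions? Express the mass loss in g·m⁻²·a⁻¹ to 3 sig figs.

carbon steel: temperature factor f = -0.054·(0.6) = -0.0324
  Pd branch = 1.77·Pd^0.52·e^(0.02·RH+f) = 133.4 μm/a
  Cl⁻ term: 0.102·44.6^0.62·exp(0.033·91+0.04·10.6) = 33.08
  r_corr = 133.4 + 33.08 = 166.5 μm/a
Convert to mass loss: 166.5 μm/a × 7.85 g/cm³ = 1307 g·m⁻²·a⁻¹

r_corr = 1.31e+03 g·m⁻²·a⁻¹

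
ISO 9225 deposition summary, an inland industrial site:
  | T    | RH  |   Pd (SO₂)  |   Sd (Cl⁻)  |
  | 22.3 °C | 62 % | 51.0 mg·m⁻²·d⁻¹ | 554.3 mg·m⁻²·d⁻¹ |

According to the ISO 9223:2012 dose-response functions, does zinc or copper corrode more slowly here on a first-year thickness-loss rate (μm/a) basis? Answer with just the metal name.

copper

zinc: T>10 °C ⇒ hinge -0.071·(22.3−10) = -0.8733
  SO₂ term: 0.0129·51.0^0.44·exp(0.046·62-0.8733) = 0.5263
  Cl⁻ term: 0.0175·554.3^0.57·exp(0.008·62+0.085·22.3) = 7.008
  r_corr = 0.5263 + 7.008 = 7.534 μm/a
copper: f(T) = -0.080·(T−10) [T>10 °C] = -0.9840
  Pd branch = 0.0053·Pd^0.26·e^(0.059·RH+f) = 0.2136 μm/a
  Cl⁻ term: 0.01025·554.3^0.27·exp(0.036·62+0.049·22.3) = 1.568
  sum: 0.2136 + 1.568 → r_corr = 1.782 μm/a
Ordering by μm/a: zinc (7.53) > copper (1.78)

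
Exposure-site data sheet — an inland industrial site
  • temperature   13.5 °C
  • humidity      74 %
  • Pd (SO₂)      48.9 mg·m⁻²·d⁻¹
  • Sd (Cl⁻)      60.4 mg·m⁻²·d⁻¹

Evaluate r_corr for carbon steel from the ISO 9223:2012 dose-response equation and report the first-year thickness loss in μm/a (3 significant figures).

r_corr = 74.2 μm/a

carbon steel: T>10 °C ⇒ hinge -0.054·(13.5−10) = -0.1890
  SO₂ term: 1.77·48.9^0.52·exp(0.02·74-0.1890) = 48.65
  Sd branch = 0.102·Sd^0.62·e^(0.033·RH+0.04·T) = 25.58 μm/a
  sum: 48.65 + 25.58 → r_corr = 74.23 μm/a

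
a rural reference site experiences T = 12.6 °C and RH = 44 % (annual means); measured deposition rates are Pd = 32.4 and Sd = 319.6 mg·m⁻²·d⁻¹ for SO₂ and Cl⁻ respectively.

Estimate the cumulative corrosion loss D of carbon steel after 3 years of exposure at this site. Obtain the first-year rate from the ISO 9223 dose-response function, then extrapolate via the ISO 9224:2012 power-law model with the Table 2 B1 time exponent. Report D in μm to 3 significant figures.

D(3) = 86.0 μm

carbon steel: T>10 °C ⇒ hinge -0.054·(12.6−10) = -0.1404
  Pd branch = 1.77·Pd^0.52·e^(0.02·RH+f) = 22.63 μm/a
  Cl⁻ term: 0.102·319.6^0.62·exp(0.033·44+0.04·12.6) = 25.76
  r_corr = 22.63 + 25.76 = 48.39 μm/a
ISO 9224: D(t) = r_corr · t^b with b = 0.523 (carbon steel, B1)
  D(3) = 48.39 × 3^0.523 = 48.39 × 1.776 = 85.96 μm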